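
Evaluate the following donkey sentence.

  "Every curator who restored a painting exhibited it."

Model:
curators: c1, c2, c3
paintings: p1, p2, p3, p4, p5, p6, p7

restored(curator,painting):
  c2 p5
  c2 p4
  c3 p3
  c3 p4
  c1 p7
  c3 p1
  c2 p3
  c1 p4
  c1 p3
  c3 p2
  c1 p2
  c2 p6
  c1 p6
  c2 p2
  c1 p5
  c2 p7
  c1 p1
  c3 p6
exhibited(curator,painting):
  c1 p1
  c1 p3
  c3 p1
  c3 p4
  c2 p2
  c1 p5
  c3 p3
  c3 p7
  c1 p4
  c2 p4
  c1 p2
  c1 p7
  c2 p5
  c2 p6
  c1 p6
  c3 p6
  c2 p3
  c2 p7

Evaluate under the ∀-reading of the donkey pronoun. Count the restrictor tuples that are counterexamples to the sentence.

"it" takes "a painting" as antecedent — a donkey pronoun bound across the clause boundary.
Strong reading: for every (c,p) with restored(c,p), exhibited(c,p).
Restrictor pairs: (c1,p1) ✓  (c1,p2) ✓  (c1,p3) ✓  (c1,p4) ✓  (c1,p5) ✓  (c1,p6) ✓  (c1,p7) ✓  (c2,p2) ✓  (c2,p3) ✓  (c2,p4) ✓  (c2,p5) ✓  (c2,p6) ✓  (c2,p7) ✓  (c3,p1) ✓  (c3,p2) ✗  (c3,p3) ✓  (c3,p4) ✓  (c3,p6) ✓
Counterexamples (restrictor pairs failing the scope): 1.

1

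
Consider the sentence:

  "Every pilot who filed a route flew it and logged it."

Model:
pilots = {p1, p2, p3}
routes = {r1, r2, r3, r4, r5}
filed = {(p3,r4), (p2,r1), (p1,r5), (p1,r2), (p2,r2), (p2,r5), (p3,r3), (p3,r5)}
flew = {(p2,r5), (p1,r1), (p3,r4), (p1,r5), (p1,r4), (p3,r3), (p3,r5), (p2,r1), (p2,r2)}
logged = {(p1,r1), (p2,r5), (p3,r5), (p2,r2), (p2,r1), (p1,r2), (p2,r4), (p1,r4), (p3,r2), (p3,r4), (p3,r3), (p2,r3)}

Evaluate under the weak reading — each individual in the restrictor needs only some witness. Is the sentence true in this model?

False

"it" takes "a route" as antecedent — a donkey pronoun bound across the clause boundary.
Weak reading: every pilot p with some filed-route has at least one filed-route r such that flew(p,r) ∧ logged(p,r).
Per pilot: p1:✗  p2:✓  p3:✓
p1 has no witness among its filed-routes.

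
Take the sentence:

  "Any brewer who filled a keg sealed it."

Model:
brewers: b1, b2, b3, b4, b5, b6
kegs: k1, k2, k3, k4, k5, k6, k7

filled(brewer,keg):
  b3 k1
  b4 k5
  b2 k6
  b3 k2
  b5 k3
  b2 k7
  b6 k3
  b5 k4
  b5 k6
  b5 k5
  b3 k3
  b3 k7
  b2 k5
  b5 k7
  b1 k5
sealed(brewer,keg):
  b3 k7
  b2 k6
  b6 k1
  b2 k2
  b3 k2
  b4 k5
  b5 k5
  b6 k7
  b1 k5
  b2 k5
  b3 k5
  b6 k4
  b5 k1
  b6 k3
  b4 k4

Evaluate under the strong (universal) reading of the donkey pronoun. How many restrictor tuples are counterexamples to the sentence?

7

"it" takes "a keg" as antecedent — a donkey pronoun bound across the clause boundary.
Strong reading: for every (b,k) with filled(b,k), sealed(b,k).
Restrictor pairs: (b1,k5) ✓  (b2,k5) ✓  (b2,k6) ✓  (b2,k7) ✗  (b3,k1) ✗  (b3,k2) ✓  (b3,k3) ✗  (b3,k7) ✓  (b4,k5) ✓  (b5,k3) ✗  (b5,k4) ✗  (b5,k5) ✓  (b5,k6) ✗  (b5,k7) ✗  (b6,k3) ✓
Counterexamples (restrictor pairs failing the scope): 7.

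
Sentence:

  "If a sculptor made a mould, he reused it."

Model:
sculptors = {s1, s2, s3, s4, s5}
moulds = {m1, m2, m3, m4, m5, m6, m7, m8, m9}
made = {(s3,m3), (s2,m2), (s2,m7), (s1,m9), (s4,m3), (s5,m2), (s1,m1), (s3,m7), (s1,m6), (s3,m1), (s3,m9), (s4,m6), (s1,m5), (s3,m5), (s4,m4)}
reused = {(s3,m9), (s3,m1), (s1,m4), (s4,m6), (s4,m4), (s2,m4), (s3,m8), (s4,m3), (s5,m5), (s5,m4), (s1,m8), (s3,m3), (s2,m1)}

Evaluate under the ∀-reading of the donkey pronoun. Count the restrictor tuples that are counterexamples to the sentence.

9

"it" takes "a mould" as antecedent — a donkey pronoun bound across the clause boundary.
Strong reading: for every (s,m) with made(s,m), reused(s,m).
Restrictor pairs: (s1,m1) ✗  (s1,m5) ✗  (s1,m6) ✗  (s1,m9) ✗  (s2,m2) ✗  (s2,m7) ✗  (s3,m1) ✓  (s3,m3) ✓  (s3,m5) ✗  (s3,m7) ✗  (s3,m9) ✓  (s4,m3) ✓  (s4,m4) ✓  (s4,m6) ✓  (s5,m2) ✗
Counterexamples (restrictor pairs failing the scope): 9.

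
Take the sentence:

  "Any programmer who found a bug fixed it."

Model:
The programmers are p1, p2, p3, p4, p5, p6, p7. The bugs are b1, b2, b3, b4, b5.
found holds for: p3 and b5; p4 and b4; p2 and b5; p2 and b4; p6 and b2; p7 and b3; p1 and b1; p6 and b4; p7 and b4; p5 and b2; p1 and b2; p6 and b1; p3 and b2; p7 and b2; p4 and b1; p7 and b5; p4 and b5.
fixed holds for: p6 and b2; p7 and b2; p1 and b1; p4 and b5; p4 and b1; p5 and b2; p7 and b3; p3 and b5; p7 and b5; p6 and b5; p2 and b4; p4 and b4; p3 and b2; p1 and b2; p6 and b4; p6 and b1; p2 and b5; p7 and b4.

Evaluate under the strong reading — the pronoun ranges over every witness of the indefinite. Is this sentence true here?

"it" takes "a bug" as antecedent — a donkey pronoun bound across the clause boundary.
Strong reading: for every (p,b) with found(p,b), fixed(p,b).
Restrictor pairs: (p1,b1) ✓  (p1,b2) ✓  (p2,b4) ✓  (p2,b5) ✓  (p3,b2) ✓  (p3,b5) ✓  (p4,b1) ✓  (p4,b4) ✓  (p4,b5) ✓  (p5,b2) ✓  (p6,b1) ✓  (p6,b2) ✓  (p6,b4) ✓  (p7,b2) ✓  (p7,b3) ✓  (p7,b4) ✓  (p7,b5) ✓
Every restrictor pair satisfies the scope.

True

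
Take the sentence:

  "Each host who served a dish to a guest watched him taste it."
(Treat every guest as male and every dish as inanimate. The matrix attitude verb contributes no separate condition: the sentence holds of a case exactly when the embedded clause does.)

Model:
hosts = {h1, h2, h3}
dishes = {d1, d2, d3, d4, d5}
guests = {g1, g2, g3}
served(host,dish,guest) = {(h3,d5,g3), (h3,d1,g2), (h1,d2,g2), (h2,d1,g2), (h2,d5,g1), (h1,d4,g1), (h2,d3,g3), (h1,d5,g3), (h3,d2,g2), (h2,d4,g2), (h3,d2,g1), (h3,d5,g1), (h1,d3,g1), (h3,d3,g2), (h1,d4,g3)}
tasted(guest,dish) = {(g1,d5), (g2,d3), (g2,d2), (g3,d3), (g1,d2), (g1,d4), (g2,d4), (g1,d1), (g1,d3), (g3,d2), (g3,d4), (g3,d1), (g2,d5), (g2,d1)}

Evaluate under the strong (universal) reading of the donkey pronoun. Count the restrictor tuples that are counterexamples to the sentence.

"him" takes "a guest" as antecedent and "it" takes "a dish"; both are donkey pronouns co-varying with the restrictor.
Strong reading: for every (h,d,g) with served(h,d,g), tasted(g,d).
Restrictor triples: (h1,d2,g2)→tasted(g2,d2) ✓  (h1,d3,g1)→tasted(g1,d3) ✓  (h1,d4,g1)→tasted(g1,d4) ✓  (h1,d4,g3)→tasted(g3,d4) ✓  (h1,d5,g3)→tasted(g3,d5) ✗  (h2,d1,g2)→tasted(g2,d1) ✓  (h2,d3,g3)→tasted(g3,d3) ✓  (h2,d4,g2)→tasted(g2,d4) ✓  (h2,d5,g1)→tasted(g1,d5) ✓  (h3,d1,g2)→tasted(g2,d1) ✓  (h3,d2,g1)→tasted(g1,d2) ✓  (h3,d2,g2)→tasted(g2,d2) ✓  (h3,d3,g2)→tasted(g2,d3) ✓  (h3,d5,g1)→tasted(g1,d5) ✓  (h3,d5,g3)→tasted(g3,d5) ✗
Counterexamples (restrictor triples failing the scope): 2.

2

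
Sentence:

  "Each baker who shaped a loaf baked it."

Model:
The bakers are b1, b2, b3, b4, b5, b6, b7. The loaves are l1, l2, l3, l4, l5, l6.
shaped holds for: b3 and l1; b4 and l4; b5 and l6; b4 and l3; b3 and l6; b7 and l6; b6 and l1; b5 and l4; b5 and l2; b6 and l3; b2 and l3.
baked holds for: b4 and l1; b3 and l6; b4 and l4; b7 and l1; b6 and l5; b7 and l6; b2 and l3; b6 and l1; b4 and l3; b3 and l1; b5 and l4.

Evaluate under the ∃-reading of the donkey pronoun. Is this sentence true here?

"it" takes "a loaf" as antecedent — a donkey pronoun bound across the clause boundary.
Weak reading: every baker b with some shaped-loaf has at least one shaped-loaf l such that baked(b,l).
Per baker: b2:✓  b3:✓  b4:✓  b5:✓  b6:✓  b7:✓
Every baker in the restrictor has a witness.

True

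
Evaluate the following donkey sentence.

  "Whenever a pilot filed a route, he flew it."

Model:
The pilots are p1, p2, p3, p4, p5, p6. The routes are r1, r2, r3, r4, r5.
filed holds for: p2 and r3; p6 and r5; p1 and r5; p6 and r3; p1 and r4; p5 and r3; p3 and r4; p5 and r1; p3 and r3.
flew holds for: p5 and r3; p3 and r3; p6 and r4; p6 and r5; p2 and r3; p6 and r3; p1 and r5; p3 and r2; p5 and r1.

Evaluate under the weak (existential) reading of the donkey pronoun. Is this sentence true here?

True

"it" takes "a route" as antecedent — a donkey pronoun bound across the clause boundary.
Weak reading: every pilot p with some filed-route has at least one filed-route r such that flew(p,r).
Per pilot: p1:✓  p2:✓  p3:✓  p5:✓  p6:✓
Every pilot in the restrictor has a witness.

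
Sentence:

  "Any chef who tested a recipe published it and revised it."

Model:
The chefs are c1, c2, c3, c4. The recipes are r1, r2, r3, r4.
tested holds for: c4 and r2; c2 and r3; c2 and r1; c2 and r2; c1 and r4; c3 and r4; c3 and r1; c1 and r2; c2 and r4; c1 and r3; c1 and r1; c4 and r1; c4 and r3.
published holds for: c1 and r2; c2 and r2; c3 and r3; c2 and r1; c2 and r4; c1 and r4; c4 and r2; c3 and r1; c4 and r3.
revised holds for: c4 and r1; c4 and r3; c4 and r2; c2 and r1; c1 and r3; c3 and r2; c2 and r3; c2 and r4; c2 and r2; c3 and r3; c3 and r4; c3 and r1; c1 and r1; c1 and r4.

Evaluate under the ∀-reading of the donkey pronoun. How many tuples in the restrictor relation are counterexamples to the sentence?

6

"it" takes "a recipe" as antecedent — a donkey pronoun bound across the clause boundary.
Strong reading: for every (c,r) with tested(c,r), published(c,r) ∧ revised(c,r).
Restrictor pairs: (c1,r1) ✗  (c1,r2) ✗  (c1,r3) ✗  (c1,r4) ✓  (c2,r1) ✓  (c2,r2) ✓  (c2,r3) ✗  (c2,r4) ✓  (c3,r1) ✓  (c3,r4) ✗  (c4,r1) ✗  (c4,r2) ✓  (c4,r3) ✓
Counterexamples (restrictor pairs failing the scope): 6.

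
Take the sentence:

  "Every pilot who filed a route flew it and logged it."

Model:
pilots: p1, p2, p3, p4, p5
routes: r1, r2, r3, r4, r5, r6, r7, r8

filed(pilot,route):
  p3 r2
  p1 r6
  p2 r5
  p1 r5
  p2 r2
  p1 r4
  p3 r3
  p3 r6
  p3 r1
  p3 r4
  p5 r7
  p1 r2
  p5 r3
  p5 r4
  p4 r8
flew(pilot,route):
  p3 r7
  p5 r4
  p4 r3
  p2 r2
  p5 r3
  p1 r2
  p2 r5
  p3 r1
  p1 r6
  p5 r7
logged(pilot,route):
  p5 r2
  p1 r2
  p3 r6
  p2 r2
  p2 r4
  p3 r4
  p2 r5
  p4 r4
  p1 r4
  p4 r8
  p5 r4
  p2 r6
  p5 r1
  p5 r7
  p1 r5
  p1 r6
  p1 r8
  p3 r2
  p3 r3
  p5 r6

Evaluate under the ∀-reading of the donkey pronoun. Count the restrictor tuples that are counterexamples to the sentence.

9

"it" takes "a route" as antecedent — a donkey pronoun bound across the clause boundary.
Strong reading: for every (p,r) with filed(p,r), flew(p,r) ∧ logged(p,r).
Restrictor pairs: (p1,r2) ✓  (p1,r4) ✗  (p1,r5) ✗  (p1,r6) ✓  (p2,r2) ✓  (p2,r5) ✓  (p3,r1) ✗  (p3,r2) ✗  (p3,r3) ✗  (p3,r4) ✗  (p3,r6) ✗  (p4,r8) ✗  (p5,r3) ✗  (p5,r4) ✓  (p5,r7) ✓
Counterexamples (restrictor pairs failing the scope): 9.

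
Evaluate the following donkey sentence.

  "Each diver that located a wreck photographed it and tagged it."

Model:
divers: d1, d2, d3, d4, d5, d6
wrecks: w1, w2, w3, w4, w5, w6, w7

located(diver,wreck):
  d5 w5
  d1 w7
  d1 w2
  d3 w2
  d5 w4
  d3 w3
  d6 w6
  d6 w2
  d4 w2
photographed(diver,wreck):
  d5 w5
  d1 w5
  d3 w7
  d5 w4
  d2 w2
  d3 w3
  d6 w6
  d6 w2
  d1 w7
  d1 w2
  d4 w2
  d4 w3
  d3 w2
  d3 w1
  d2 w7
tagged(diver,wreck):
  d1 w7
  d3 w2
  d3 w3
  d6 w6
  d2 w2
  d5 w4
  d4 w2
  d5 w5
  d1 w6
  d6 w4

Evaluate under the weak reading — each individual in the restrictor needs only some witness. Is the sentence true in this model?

"it" takes "a wreck" as antecedent — a donkey pronoun bound across the clause boundary.
Weak reading: every diver d with some located-wreck has at least one located-wreck w such that photographed(d,w) ∧ tagged(d,w).
Per diver: d1:✓  d3:✓  d4:✓  d5:✓  d6:✓
Every diver in the restrictor has a witness.

True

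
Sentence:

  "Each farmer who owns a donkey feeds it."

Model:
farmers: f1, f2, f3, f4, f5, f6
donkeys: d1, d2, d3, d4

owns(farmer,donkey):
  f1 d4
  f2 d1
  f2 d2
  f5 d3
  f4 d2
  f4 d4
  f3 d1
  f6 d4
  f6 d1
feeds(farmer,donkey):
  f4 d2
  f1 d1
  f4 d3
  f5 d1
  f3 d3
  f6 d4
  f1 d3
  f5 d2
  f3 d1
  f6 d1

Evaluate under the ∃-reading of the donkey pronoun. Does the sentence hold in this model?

False

"it" takes "a donkey" as antecedent — a donkey pronoun bound across the clause boundary.
Weak reading: every farmer f with some owns-donkey has at least one owns-donkey d such that feeds(f,d).
Per farmer: f1:✗  f2:✗  f3:✓  f4:✓  f5:✗  f6:✓
f1 has no witness among its owns-donkeys.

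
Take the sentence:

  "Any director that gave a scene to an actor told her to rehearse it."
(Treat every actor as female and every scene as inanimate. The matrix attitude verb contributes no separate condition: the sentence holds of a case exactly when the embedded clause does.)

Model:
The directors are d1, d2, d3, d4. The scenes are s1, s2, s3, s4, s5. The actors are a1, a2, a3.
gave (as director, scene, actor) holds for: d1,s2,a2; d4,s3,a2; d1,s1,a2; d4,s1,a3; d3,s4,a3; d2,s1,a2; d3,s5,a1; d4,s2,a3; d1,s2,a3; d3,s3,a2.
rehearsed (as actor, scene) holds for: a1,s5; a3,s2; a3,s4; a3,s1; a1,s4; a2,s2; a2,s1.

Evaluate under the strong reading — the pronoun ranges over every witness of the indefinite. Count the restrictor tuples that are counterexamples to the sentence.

"her" takes "an actor" as antecedent and "it" takes "a scene"; both are donkey pronouns co-varying with the restrictor.
Strong reading: for every (d,s,a) with gave(d,s,a), rehearsed(a,s).
Restrictor triples: (d1,s1,a2)→rehearsed(a2,s1) ✓  (d1,s2,a2)→rehearsed(a2,s2) ✓  (d1,s2,a3)→rehearsed(a3,s2) ✓  (d2,s1,a2)→rehearsed(a2,s1) ✓  (d3,s3,a2)→rehearsed(a2,s3) ✗  (d3,s4,a3)→rehearsed(a3,s4) ✓  (d3,s5,a1)→rehearsed(a1,s5) ✓  (d4,s1,a3)→rehearsed(a3,s1) ✓  (d4,s2,a3)→rehearsed(a3,s2) ✓  (d4,s3,a2)→rehearsed(a2,s3) ✗
Counterexamples (restrictor triples failing the scope): 2.

2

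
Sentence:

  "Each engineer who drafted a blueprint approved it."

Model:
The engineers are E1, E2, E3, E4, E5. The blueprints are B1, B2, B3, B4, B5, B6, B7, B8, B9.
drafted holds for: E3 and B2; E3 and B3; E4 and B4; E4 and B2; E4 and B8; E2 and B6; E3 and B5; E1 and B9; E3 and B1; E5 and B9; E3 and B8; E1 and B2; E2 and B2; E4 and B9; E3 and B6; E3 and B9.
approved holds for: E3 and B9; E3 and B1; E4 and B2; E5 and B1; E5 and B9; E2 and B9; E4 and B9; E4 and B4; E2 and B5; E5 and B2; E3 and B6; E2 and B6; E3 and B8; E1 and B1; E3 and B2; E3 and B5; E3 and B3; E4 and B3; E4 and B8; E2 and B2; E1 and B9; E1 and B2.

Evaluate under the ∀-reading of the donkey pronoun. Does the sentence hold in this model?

True

"it" takes "a blueprint" as antecedent — a donkey pronoun bound across the clause boundary.
Strong reading: for every (e,b) with drafted(e,b), approved(e,b).
Restrictor pairs: (E1,B2) ✓  (E1,B9) ✓  (E2,B2) ✓  (E2,B6) ✓  (E3,B1) ✓  (E3,B2) ✓  (E3,B3) ✓  (E3,B5) ✓  (E3,B6) ✓  (E3,B8) ✓  (E3,B9) ✓  (E4,B2) ✓  (E4,B4) ✓  (E4,B8) ✓  (E4,B9) ✓  (E5,B9) ✓
Every restrictor pair satisfies the scope.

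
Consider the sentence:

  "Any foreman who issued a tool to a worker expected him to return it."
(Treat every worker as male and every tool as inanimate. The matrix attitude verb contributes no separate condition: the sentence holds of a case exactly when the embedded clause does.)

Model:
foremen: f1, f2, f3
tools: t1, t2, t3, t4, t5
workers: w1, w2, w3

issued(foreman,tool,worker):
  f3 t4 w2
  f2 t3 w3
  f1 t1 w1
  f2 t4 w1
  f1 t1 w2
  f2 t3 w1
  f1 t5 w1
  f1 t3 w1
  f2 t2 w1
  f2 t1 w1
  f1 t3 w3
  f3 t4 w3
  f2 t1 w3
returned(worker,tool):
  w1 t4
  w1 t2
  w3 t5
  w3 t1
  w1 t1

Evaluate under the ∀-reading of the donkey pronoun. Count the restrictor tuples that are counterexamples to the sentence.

8

"him" takes "a worker" as antecedent and "it" takes "a tool"; both are donkey pronouns co-varying with the restrictor.
Strong reading: for every (f,t,w) with issued(f,t,w), returned(w,t).
Restrictor triples: (f1,t1,w1)→returned(w1,t1) ✓  (f1,t1,w2)→returned(w2,t1) ✗  (f1,t3,w1)→returned(w1,t3) ✗  (f1,t3,w3)→returned(w3,t3) ✗  (f1,t5,w1)→returned(w1,t5) ✗  (f2,t1,w1)→returned(w1,t1) ✓  (f2,t1,w3)→returned(w3,t1) ✓  (f2,t2,w1)→returned(w1,t2) ✓  (f2,t3,w1)→returned(w1,t3) ✗  (f2,t3,w3)→returned(w3,t3) ✗  (f2,t4,w1)→returned(w1,t4) ✓  (f3,t4,w2)→returned(w2,t4) ✗  (f3,t4,w3)→returned(w3,t4) ✗
Counterexamples (restrictor triples failing the scope): 8.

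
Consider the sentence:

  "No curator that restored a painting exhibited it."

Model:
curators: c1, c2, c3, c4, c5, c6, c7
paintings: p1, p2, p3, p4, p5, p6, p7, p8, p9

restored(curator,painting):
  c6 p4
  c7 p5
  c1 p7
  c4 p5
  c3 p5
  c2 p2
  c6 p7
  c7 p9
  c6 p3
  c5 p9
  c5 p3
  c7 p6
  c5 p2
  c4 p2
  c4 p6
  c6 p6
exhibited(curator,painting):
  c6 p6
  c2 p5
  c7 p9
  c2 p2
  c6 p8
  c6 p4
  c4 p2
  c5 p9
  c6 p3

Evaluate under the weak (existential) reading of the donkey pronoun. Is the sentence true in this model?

"it" takes "a painting" as antecedent — a donkey pronoun bound across the clause boundary.
Truth condition: for no (c,p) with restored(c,p) does exhibited(c,p) hold.
Restrictor pairs — does the scope hold? (c1,p7):fails  (c2,p2):holds  (c3,p5):fails  (c4,p2):holds  (c4,p5):fails  (c4,p6):fails  (c5,p2):fails  (c5,p3):fails  (c5,p9):holds  (c6,p3):holds  (c6,p4):holds  (c6,p6):holds  (c6,p7):fails  (c7,p5):fails  (c7,p6):fails  (c7,p9):holds
Scope holds for 7 pair(s), so the sentence is false.

False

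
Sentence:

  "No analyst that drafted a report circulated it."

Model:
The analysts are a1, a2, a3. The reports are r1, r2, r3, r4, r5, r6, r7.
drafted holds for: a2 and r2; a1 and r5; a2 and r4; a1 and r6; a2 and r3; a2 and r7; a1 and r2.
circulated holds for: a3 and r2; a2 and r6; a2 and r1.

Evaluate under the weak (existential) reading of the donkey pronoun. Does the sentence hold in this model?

"it" takes "a report" as antecedent — a donkey pronoun bound across the clause boundary.
Truth condition: for no (a,r) with drafted(a,r) does circulated(a,r) hold.
Restrictor pairs — does the scope hold? (a1,r2):fails  (a1,r5):fails  (a1,r6):fails  (a2,r2):fails  (a2,r3):fails  (a2,r4):fails  (a2,r7):fails
Scope holds for no restrictor pair, so the sentence is true.

True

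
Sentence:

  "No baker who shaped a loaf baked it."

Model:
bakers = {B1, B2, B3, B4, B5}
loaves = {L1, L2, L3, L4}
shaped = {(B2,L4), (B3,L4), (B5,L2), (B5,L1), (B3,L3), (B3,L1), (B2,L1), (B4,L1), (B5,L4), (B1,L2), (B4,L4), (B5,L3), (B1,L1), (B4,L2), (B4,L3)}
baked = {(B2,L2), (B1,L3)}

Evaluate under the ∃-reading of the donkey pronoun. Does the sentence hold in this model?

True

"it" takes "a loaf" as antecedent — a donkey pronoun bound across the clause boundary.
Truth condition: for no (b,l) with shaped(b,l) does baked(b,l) hold.
Restrictor pairs — does the scope hold? (B1,L1):fails  (B1,L2):fails  (B2,L1):fails  (B2,L4):fails  (B3,L1):fails  (B3,L3):fails  (B3,L4):fails  (B4,L1):fails  (B4,L2):fails  (B4,L3):fails  (B4,L4):fails  (B5,L1):fails  (B5,L2):fails  (B5,L3):fails  (B5,L4):fails
Scope holds for no restrictor pair, so the sentence is true.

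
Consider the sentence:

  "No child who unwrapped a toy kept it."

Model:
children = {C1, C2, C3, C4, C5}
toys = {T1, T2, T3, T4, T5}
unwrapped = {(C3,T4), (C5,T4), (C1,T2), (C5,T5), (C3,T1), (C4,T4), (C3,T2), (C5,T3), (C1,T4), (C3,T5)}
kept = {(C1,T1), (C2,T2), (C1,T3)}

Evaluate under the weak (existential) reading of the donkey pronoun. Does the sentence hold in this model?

True

"it" takes "a toy" as antecedent — a donkey pronoun bound across the clause boundary.
Truth condition: for no (c,t) with unwrapped(c,t) does kept(c,t) hold.
Restrictor pairs — does the scope hold? (C1,T2):fails  (C1,T4):fails  (C3,T1):fails  (C3,T2):fails  (C3,T4):fails  (C3,T5):fails  (C4,T4):fails  (C5,T3):fails  (C5,T4):fails  (C5,T5):fails
Scope holds for no restrictor pair, so the sentence is true.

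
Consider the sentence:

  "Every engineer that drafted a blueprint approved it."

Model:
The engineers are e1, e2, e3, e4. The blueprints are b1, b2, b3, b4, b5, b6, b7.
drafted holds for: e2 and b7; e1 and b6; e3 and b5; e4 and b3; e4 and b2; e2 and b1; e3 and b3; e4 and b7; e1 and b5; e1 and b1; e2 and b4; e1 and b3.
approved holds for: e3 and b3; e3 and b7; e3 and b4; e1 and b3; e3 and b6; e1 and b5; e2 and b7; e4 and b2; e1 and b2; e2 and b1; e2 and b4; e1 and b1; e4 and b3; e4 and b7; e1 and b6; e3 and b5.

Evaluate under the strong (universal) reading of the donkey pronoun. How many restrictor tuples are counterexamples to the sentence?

"it" takes "a blueprint" as antecedent — a donkey pronoun bound across the clause boundary.
Strong reading: for every (e,b) with drafted(e,b), approved(e,b).
Restrictor pairs: (e1,b1) ✓  (e1,b3) ✓  (e1,b5) ✓  (e1,b6) ✓  (e2,b1) ✓  (e2,b4) ✓  (e2,b7) ✓  (e3,b3) ✓  (e3,b5) ✓  (e4,b2) ✓  (e4,b3) ✓  (e4,b7) ✓
Counterexamples (restrictor pairs failing the scope): 0.

0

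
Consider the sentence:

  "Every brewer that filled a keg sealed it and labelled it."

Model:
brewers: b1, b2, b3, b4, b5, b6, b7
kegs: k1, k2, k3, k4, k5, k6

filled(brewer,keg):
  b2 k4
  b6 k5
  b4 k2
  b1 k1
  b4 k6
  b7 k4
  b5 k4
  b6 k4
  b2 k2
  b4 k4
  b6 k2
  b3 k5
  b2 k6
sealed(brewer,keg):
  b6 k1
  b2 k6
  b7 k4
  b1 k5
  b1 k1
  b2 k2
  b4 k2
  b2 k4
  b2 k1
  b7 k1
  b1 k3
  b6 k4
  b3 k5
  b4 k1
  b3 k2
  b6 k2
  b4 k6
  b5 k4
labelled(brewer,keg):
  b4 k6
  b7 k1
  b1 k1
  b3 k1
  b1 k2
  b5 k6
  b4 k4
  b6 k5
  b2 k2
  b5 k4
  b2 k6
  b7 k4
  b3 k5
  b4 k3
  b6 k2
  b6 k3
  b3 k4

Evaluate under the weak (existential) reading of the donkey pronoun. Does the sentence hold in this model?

"it" takes "a keg" as antecedent — a donkey pronoun bound across the clause boundary.
Weak reading: every brewer b with some filled-keg has at least one filled-keg k such that sealed(b,k) ∧ labelled(b,k).
Per brewer: b1:✓  b2:✓  b3:✓  b4:✓  b5:✓  b6:✓  b7:✓
Every brewer in the restrictor has a witness.

True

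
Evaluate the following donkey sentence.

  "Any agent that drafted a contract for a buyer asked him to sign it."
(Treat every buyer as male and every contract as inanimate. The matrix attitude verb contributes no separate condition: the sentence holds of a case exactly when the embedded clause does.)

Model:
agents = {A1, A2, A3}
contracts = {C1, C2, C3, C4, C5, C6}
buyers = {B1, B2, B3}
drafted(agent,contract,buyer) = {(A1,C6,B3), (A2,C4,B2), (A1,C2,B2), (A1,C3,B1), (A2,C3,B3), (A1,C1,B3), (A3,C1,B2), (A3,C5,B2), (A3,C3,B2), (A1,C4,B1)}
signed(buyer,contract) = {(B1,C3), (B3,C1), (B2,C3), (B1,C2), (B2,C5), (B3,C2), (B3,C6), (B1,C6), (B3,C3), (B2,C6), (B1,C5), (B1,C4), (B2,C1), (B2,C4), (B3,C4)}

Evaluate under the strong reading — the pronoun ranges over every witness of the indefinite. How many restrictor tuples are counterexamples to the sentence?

1

"him" takes "a buyer" as antecedent and "it" takes "a contract"; both are donkey pronouns co-varying with the restrictor.
Strong reading: for every (a,c,b) with drafted(a,c,b), signed(b,c).
Restrictor triples: (A1,C1,B3)→signed(B3,C1) ✓  (A1,C2,B2)→signed(B2,C2) ✗  (A1,C3,B1)→signed(B1,C3) ✓  (A1,C4,B1)→signed(B1,C4) ✓  (A1,C6,B3)→signed(B3,C6) ✓  (A2,C3,B3)→signed(B3,C3) ✓  (A2,C4,B2)→signed(B2,C4) ✓  (A3,C1,B2)→signed(B2,C1) ✓  (A3,C3,B2)→signed(B2,C3) ✓  (A3,C5,B2)→signed(B2,C5) ✓
Counterexamples (restrictor triples failing the scope): 1.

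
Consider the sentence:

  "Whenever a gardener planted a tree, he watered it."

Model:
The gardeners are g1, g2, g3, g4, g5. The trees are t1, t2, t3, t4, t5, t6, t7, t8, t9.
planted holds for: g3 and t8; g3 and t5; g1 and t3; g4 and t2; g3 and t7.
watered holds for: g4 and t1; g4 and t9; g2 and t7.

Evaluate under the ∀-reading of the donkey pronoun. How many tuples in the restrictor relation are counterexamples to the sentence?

"it" takes "a tree" as antecedent — a donkey pronoun bound across the clause boundary.
Strong reading: for every (g,t) with planted(g,t), watered(g,t).
Restrictor pairs: (g1,t3) ✗  (g3,t5) ✗  (g3,t7) ✗  (g3,t8) ✗  (g4,t2) ✗
Counterexamples (restrictor pairs failing the scope): 5.

5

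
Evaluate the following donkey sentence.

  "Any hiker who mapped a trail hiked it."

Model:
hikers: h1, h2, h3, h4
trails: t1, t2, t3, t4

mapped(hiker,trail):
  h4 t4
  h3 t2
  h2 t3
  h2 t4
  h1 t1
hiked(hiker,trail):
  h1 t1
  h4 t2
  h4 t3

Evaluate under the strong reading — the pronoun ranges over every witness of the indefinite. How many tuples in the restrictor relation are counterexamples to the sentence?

"it" takes "a trail" as antecedent — a donkey pronoun bound across the clause boundary.
Strong reading: for every (h,t) with mapped(h,t), hiked(h,t).
Restrictor pairs: (h1,t1) ✓  (h2,t3) ✗  (h2,t4) ✗  (h3,t2) ✗  (h4,t4) ✗
Counterexamples (restrictor pairs failing the scope): 4.

4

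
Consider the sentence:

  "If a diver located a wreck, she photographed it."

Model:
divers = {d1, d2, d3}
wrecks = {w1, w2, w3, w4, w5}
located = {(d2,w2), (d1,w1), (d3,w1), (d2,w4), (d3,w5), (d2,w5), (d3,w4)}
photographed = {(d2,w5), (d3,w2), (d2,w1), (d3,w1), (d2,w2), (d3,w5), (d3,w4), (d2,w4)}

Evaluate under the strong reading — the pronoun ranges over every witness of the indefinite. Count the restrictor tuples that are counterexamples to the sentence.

1

"it" takes "a wreck" as antecedent — a donkey pronoun bound across the clause boundary.
Strong reading: for every (d,w) with located(d,w), photographed(d,w).
Restrictor pairs: (d1,w1) ✗  (d2,w2) ✓  (d2,w4) ✓  (d2,w5) ✓  (d3,w1) ✓  (d3,w4) ✓  (d3,w5) ✓
Counterexamples (restrictor pairs failing the scope): 1.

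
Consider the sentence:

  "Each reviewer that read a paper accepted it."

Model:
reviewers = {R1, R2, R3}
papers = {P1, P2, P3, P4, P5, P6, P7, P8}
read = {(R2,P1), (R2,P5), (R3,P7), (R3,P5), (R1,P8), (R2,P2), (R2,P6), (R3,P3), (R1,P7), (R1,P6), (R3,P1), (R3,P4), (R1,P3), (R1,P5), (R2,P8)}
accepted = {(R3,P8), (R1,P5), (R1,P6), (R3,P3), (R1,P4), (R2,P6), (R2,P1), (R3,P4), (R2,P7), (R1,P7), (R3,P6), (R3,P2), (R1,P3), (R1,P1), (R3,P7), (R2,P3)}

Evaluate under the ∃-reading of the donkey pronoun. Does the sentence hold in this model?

"it" takes "a paper" as antecedent — a donkey pronoun bound across the clause boundary.
Weak reading: every reviewer r with some read-paper has at least one read-paper p such that accepted(r,p).
Per reviewer: R1:✓  R2:✓  R3:✓
Every reviewer in the restrictor has a witness.

True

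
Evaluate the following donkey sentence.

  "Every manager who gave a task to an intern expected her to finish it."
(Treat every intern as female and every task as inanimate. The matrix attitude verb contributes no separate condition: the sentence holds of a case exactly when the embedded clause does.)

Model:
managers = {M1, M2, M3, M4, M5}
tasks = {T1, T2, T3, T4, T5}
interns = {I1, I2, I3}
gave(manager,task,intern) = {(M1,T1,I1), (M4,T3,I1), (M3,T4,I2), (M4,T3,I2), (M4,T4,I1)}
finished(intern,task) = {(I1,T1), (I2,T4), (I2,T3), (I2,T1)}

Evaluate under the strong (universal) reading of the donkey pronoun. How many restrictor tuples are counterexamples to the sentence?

2

"her" takes "an intern" as antecedent and "it" takes "a task"; both are donkey pronouns co-varying with the restrictor.
Strong reading: for every (m,t,i) with gave(m,t,i), finished(i,t).
Restrictor triples: (M1,T1,I1)→finished(I1,T1) ✓  (M3,T4,I2)→finished(I2,T4) ✓  (M4,T3,I1)→finished(I1,T3) ✗  (M4,T3,I2)→finished(I2,T3) ✓  (M4,T4,I1)→finished(I1,T4) ✗
Counterexamples (restrictor triples failing the scope): 2.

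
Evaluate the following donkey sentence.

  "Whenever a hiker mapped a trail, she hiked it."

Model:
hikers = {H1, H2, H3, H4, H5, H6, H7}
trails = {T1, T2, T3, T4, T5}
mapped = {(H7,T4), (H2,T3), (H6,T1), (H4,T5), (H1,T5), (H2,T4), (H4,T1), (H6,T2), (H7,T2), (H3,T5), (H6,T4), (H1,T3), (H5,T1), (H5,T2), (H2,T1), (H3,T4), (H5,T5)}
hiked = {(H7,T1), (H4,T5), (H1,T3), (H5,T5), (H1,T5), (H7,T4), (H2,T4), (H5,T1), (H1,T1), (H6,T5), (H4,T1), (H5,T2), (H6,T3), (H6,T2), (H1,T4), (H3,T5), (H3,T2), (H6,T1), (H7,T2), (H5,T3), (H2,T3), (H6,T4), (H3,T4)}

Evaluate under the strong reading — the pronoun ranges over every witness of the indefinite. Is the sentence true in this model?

False

"it" takes "a trail" as antecedent — a donkey pronoun bound across the clause boundary.
Strong reading: for every (h,t) with mapped(h,t), hiked(h,t).
Restrictor pairs: (H1,T3) ✓  (H1,T5) ✓  (H2,T1) ✗  (H2,T3) ✓  (H2,T4) ✓  (H3,T4) ✓  (H3,T5) ✓  (H4,T1) ✓  (H4,T5) ✓  (H5,T1) ✓  (H5,T2) ✓  (H5,T5) ✓  (H6,T1) ✓  (H6,T2) ✓  (H6,T4) ✓  (H7,T2) ✓  (H7,T4) ✓
Counterexample: (H2,T1) is in mapped but fails the scope.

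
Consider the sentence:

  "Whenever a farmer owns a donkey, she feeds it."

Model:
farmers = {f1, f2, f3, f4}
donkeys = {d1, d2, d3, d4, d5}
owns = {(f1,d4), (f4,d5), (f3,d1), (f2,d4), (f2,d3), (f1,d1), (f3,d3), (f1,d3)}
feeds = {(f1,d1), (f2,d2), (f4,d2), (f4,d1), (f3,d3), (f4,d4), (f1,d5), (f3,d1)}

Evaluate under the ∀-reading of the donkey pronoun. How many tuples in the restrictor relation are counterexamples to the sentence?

"it" takes "a donkey" as antecedent — a donkey pronoun bound across the clause boundary.
Strong reading: for every (f,d) with owns(f,d), feeds(f,d).
Restrictor pairs: (f1,d1) ✓  (f1,d3) ✗  (f1,d4) ✗  (f2,d3) ✗  (f2,d4) ✗  (f3,d1) ✓  (f3,d3) ✓  (f4,d5) ✗
Counterexamples (restrictor pairs failing the scope): 5.

5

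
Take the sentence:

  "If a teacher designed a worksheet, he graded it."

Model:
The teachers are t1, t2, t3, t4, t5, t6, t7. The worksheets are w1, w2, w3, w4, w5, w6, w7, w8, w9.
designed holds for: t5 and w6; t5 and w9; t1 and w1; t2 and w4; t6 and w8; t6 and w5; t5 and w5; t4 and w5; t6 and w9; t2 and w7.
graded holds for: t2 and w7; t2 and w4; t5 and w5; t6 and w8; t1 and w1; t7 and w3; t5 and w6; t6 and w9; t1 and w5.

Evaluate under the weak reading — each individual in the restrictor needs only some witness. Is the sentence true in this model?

False

"it" takes "a worksheet" as antecedent — a donkey pronoun bound across the clause boundary.
Weak reading: every teacher t with some designed-worksheet has at least one designed-worksheet w such that graded(t,w).
Per teacher: t1:✓  t2:✓  t4:✗  t5:✓  t6:✓
t4 has no witness among its designed-worksheets.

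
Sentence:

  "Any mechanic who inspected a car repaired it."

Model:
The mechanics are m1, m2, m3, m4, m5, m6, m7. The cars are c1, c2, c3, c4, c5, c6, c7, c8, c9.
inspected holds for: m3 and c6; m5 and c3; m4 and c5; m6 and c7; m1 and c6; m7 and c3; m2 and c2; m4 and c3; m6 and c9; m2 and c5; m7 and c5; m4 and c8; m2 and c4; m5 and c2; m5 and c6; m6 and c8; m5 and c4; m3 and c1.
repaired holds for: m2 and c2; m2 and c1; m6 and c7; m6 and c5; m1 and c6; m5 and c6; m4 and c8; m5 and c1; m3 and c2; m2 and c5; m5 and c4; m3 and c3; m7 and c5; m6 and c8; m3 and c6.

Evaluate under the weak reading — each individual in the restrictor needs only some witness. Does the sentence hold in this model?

"it" takes "a car" as antecedent — a donkey pronoun bound across the clause boundary.
Weak reading: every mechanic m with some inspected-car has at least one inspected-car c such that repaired(m,c).
Per mechanic: m1:✓  m2:✓  m3:✓  m4:✓  m5:✓  m6:✓  m7:✓
Every mechanic in the restrictor has a witness.

True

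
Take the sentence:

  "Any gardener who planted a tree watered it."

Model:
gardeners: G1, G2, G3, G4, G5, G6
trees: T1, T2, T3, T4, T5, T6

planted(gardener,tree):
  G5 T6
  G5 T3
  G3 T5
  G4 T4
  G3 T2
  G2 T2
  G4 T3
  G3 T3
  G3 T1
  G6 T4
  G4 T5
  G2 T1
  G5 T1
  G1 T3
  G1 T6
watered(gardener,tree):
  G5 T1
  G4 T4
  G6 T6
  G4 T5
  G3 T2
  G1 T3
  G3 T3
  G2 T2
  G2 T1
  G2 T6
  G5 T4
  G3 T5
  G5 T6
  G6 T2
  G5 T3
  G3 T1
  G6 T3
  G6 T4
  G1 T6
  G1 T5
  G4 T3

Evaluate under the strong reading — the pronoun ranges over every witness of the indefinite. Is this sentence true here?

True

"it" takes "a tree" as antecedent — a donkey pronoun bound across the clause boundary.
Strong reading: for every (g,t) with planted(g,t), watered(g,t).
Restrictor pairs: (G1,T3) ✓  (G1,T6) ✓  (G2,T1) ✓  (G2,T2) ✓  (G3,T1) ✓  (G3,T2) ✓  (G3,T3) ✓  (G3,T5) ✓  (G4,T3) ✓  (G4,T4) ✓  (G4,T5) ✓  (G5,T1) ✓  (G5,T3) ✓  (G5,T6) ✓  (G6,T4) ✓
Every restrictor pair satisfies the scope.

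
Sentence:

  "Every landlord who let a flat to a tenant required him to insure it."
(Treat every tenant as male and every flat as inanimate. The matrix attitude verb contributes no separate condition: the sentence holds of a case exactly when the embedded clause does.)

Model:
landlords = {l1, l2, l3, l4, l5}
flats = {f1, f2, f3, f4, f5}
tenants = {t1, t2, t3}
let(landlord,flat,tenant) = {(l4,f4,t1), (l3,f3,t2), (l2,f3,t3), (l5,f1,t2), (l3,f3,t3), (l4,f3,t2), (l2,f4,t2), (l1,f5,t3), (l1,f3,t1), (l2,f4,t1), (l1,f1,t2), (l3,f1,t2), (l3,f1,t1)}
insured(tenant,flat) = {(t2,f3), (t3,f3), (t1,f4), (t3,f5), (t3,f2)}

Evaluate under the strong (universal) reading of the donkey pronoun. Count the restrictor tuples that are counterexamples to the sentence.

"him" takes "a tenant" as antecedent and "it" takes "a flat"; both are donkey pronouns co-varying with the restrictor.
Strong reading: for every (l,f,t) with let(l,f,t), insured(t,f).
Restrictor triples: (l1,f1,t2)→insured(t2,f1) ✗  (l1,f3,t1)→insured(t1,f3) ✗  (l1,f5,t3)→insured(t3,f5) ✓  (l2,f3,t3)→insured(t3,f3) ✓  (l2,f4,t1)→insured(t1,f4) ✓  (l2,f4,t2)→insured(t2,f4) ✗  (l3,f1,t1)→insured(t1,f1) ✗  (l3,f1,t2)→insured(t2,f1) ✗  (l3,f3,t2)→insured(t2,f3) ✓  (l3,f3,t3)→insured(t3,f3) ✓  (l4,f3,t2)→insured(t2,f3) ✓  (l4,f4,t1)→insured(t1,f4) ✓  (l5,f1,t2)→insured(t2,f1) ✗
Counterexamples (restrictor triples failing the scope): 6.

6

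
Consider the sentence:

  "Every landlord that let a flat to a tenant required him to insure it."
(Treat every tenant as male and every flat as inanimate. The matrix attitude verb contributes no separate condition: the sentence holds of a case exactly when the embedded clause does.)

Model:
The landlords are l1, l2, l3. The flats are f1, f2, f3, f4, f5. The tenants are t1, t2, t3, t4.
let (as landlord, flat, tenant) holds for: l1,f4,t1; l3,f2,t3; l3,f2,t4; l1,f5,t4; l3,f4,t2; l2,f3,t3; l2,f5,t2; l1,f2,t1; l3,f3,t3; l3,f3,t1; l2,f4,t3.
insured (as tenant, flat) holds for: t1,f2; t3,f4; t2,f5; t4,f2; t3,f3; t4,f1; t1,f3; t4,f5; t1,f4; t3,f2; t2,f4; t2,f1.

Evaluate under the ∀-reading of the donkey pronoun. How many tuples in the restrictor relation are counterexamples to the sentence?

0

"him" takes "a tenant" as antecedent and "it" takes "a flat"; both are donkey pronouns co-varying with the restrictor.
Strong reading: for every (l,f,t) with let(l,f,t), insured(t,f).
Restrictor triples: (l1,f2,t1)→insured(t1,f2) ✓  (l1,f4,t1)→insured(t1,f4) ✓  (l1,f5,t4)→insured(t4,f5) ✓  (l2,f3,t3)→insured(t3,f3) ✓  (l2,f4,t3)→insured(t3,f4) ✓  (l2,f5,t2)→insured(t2,f5) ✓  (l3,f2,t3)→insured(t3,f2) ✓  (l3,f2,t4)→insured(t4,f2) ✓  (l3,f3,t1)→insured(t1,f3) ✓  (l3,f3,t3)→insured(t3,f3) ✓  (l3,f4,t2)→insured(t2,f4) ✓
Counterexamples (restrictor triples failing the scope): 0.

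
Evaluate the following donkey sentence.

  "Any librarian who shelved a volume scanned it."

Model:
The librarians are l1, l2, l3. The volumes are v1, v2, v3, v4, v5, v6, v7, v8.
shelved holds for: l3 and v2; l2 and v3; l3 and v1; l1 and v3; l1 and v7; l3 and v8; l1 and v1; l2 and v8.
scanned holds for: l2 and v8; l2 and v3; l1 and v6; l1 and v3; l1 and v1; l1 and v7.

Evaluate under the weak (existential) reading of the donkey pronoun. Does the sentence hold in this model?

"it" takes "a volume" as antecedent — a donkey pronoun bound across the clause boundary.
Weak reading: every librarian l with some shelved-volume has at least one shelved-volume v such that scanned(l,v).
Per librarian: l1:✓  l2:✓  l3:✗
l3 has no witness among its shelved-volumes.

False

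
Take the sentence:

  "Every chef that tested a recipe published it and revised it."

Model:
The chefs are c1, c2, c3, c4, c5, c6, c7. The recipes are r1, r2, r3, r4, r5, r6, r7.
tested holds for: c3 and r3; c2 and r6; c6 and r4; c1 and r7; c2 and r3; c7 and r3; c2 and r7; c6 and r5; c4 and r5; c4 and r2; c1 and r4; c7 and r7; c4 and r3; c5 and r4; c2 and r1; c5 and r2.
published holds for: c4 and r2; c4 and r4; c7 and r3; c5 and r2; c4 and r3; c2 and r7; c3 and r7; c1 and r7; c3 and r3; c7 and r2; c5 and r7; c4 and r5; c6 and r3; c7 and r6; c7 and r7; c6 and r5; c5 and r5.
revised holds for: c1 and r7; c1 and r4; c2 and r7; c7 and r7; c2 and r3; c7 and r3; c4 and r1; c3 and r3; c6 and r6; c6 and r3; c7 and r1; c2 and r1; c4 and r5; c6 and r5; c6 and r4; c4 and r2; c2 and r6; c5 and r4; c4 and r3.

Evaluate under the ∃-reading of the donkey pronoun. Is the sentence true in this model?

"it" takes "a recipe" as antecedent — a donkey pronoun bound across the clause boundary.
Weak reading: every chef c with some tested-recipe has at least one tested-recipe r such that published(c,r) ∧ revised(c,r).
Per chef: c1:✓  c2:✓  c3:✓  c4:✓  c5:✗  c6:✓  c7:✓
c5 has no witness among its tested-recipes.

False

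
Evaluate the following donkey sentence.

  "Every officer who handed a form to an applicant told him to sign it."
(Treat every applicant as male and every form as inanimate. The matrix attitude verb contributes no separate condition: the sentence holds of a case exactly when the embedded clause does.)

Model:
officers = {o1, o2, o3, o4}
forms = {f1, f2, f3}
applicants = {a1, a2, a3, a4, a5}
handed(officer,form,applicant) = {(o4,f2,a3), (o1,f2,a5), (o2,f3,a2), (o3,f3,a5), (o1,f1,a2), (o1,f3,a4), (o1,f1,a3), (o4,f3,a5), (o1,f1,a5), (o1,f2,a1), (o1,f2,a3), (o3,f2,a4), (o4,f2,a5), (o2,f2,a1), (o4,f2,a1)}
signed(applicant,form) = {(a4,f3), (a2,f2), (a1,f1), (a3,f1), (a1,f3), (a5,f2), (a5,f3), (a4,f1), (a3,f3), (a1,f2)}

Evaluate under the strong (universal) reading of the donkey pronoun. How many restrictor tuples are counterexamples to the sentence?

"him" takes "an applicant" as antecedent and "it" takes "a form"; both are donkey pronouns co-varying with the restrictor.
Strong reading: for every (o,f,a) with handed(o,f,a), signed(a,f).
Restrictor triples: (o1,f1,a2)→signed(a2,f1) ✗  (o1,f1,a3)→signed(a3,f1) ✓  (o1,f1,a5)→signed(a5,f1) ✗  (o1,f2,a1)→signed(a1,f2) ✓  (o1,f2,a3)→signed(a3,f2) ✗  (o1,f2,a5)→signed(a5,f2) ✓  (o1,f3,a4)→signed(a4,f3) ✓  (o2,f2,a1)→signed(a1,f2) ✓  (o2,f3,a2)→signed(a2,f3) ✗  (o3,f2,a4)→signed(a4,f2) ✗  (o3,f3,a5)→signed(a5,f3) ✓  (o4,f2,a1)→signed(a1,f2) ✓  (o4,f2,a3)→signed(a3,f2) ✗  (o4,f2,a5)→signed(a5,f2) ✓  (o4,f3,a5)→signed(a5,f3) ✓
Counterexamples (restrictor triples failing the scope): 6.

6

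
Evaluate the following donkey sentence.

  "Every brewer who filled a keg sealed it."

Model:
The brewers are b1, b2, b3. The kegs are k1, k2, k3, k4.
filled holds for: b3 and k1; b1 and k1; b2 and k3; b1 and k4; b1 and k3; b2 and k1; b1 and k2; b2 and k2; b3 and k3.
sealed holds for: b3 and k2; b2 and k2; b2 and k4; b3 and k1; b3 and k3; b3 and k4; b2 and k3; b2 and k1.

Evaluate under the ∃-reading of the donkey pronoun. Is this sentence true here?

"it" takes "a keg" as antecedent — a donkey pronoun bound across the clause boundary.
Weak reading: every brewer b with some filled-keg has at least one filled-keg k such that sealed(b,k).
Per brewer: b1:✗  b2:✓  b3:✓
b1 has no witness among its filled-kegs.

False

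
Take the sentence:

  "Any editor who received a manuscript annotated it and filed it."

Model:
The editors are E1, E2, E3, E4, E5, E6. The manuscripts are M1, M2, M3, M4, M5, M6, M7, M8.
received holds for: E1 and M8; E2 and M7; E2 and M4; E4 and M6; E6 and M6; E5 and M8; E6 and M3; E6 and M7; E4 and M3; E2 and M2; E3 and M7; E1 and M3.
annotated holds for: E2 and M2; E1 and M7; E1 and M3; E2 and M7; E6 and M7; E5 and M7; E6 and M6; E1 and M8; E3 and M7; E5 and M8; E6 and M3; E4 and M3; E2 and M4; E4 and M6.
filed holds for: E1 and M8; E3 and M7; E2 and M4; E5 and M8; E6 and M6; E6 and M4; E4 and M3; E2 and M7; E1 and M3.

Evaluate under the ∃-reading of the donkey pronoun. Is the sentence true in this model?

"it" takes "a manuscript" as antecedent — a donkey pronoun bound across the clause boundary.
Weak reading: every editor e with some received-manuscript has at least one received-manuscript m such that annotated(e,m) ∧ filed(e,m).
Per editor: E1:✓  E2:✓  E3:✓  E4:✓  E5:✓  E6:✓
Every editor in the restrictor has a witness.

True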